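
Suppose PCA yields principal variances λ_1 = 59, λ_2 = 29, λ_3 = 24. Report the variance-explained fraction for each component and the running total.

Step 1 — total variance = trace(Sigma) = Σ λ_i = 59 + 29 + 24 = 112.

Step 2 — fraction explained by component i = λ_i / Σ λ:
  PC1: 59/112 = 0.5268
  PC2: 29/112 = 0.2589
  PC3: 24/112 = 0.2143

Step 3 — cumulative fraction after k components = (λ_1 + ... + λ_k) / Σ λ:
  k = 1: 59/112 = 0.5268
  k = 2: (59 + 29)/112 = 88/112 = 0.7857
  k = 3: (59 + 29 + 24)/112 = 112/112 = 1

Summary (fraction, with percent):

explained: PC1 0.5268 (52.68%), PC2 0.2589 (25.89%), PC3 0.2143 (21.43%);  cumulative: 0.5268, 0.7857, 1


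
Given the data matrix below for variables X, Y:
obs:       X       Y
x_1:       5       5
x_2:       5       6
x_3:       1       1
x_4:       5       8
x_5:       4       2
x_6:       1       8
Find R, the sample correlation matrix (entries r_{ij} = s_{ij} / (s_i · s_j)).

Step 1 — column means:
  mean(X) = (5 + 5 + 1 + 5 + 4 + 1) / 6 = 21/6 = 3.5
  mean(Y) = (5 + 6 + 1 + 8 + 2 + 8) / 6 = 30/6 = 5

Step 2 — sample variances and covariances s[i,j] = (1/(n-1)) · Σ_k (x_{k,i} - mean_i) · (x_{k,j} - mean_j), with n-1 = 5:
  s[X,X] = ((1.5)·(1.5) + (1.5)·(1.5) + (-2.5)·(-2.5) + (1.5)·(1.5) + (0.5)·(0.5) + (-2.5)·(-2.5)) / 5 = 19.5/5 = 3.9
  s[X,Y] = ((1.5)·(0) + (1.5)·(1) + (-2.5)·(-4) + (1.5)·(3) + (0.5)·(-3) + (-2.5)·(3)) / 5 = 7/5 = 1.4
  s[Y,Y] = ((0)·(0) + (1)·(1) + (-4)·(-4) + (3)·(3) + (-3)·(-3) + (3)·(3)) / 5 = 44/5 = 8.8
  Sample standard deviations s_i = √(s[i,i]):
  s(X) = √(3.9) = 1.9748
  s(Y) = √(8.8) = 2.9665

Step 3 — r_{ij} = s_{ij} / (s_i · s_j):
  r[X,X] = 1 (diagonal).
  r[X,Y] = 1.4 / (1.9748 · 2.9665) = 1.4 / 5.8583 = 0.239
  r[Y,Y] = 1 (diagonal).

R is symmetric with unit diagonal. Assembling:

R = [[1, 0.239],
 [0.239, 1]]


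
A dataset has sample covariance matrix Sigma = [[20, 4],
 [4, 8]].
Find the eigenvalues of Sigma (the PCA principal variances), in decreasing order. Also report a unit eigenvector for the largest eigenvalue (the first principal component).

Step 1 — characteristic polynomial of 2×2 Sigma:
  det(Sigma - λI) = λ² - trace · λ + det = 0.
  trace = 20 + 8 = 28, det = 20·8 - (4)² = 144.
Step 2 — discriminant:
  Δ = trace² - 4·det = 784 - 576 = 208.
Step 3 — eigenvalues:
  λ = (trace ± √Δ)/2 = (28 ± 14.4222)/2,
  λ_1 = 21.2111,  λ_2 = 6.7889.

Step 4 — unit eigenvector for λ_1: solve (Sigma - λ_1 I)v = 0. First row:
  (20 - 21.2111)·v_x + (4)·v_y = 0, i.e. (-1.2111)·v_x + (4)·v_y = 0,
  so v ∝ (b, λ_1 - a) = (4, 1.2111) = u.
  ||u|| = √((4)² + (1.2111)²) = √(17.4668) ≈ 4.1793,
  v_1 = u/||u|| ≈ (0.9571, 0.2898) (||v_1|| = 1).

λ_1 = 21.2111,  λ_2 = 6.7889;  v_1 ≈ (0.9571, 0.2898)


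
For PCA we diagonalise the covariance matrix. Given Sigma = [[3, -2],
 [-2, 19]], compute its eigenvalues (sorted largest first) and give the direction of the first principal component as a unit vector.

Step 1 — characteristic polynomial of 2×2 Sigma:
  det(Sigma - λI) = λ² - trace · λ + det = 0.
  trace = 3 + 19 = 22, det = 3·19 - (-2)² = 53.
Step 2 — discriminant:
  Δ = trace² - 4·det = 484 - 212 = 272.
Step 3 — eigenvalues:
  λ = (trace ± √Δ)/2 = (22 ± 16.4924)/2,
  λ_1 = 19.2462,  λ_2 = 2.7538.

Step 4 — unit eigenvector for λ_1: solve (Sigma - λ_1 I)v = 0. First row:
  (3 - 19.2462)·v_x + (-2)·v_y = 0, i.e. (-16.2462)·v_x + (-2)·v_y = 0,
  so v ∝ (b, λ_1 - a) = (-2, 16.2462); multiply by -1 so the first entry is positive: u = (2, -16.2462).
  ||u|| = √((2)² + (-16.2462)²) = √(267.9394) ≈ 16.3689,
  v_1 = u/||u|| ≈ (0.1222, -0.9925) (||v_1|| = 1).

λ_1 = 19.2462,  λ_2 = 2.7538;  v_1 ≈ (0.1222, -0.9925)


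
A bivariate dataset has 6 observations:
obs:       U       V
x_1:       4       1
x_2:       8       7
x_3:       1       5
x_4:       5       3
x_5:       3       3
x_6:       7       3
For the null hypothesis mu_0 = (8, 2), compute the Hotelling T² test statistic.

Step 1 — sample mean vector:
  mean(U) = (4 + 8 + 1 + 5 + 3 + 7) / 6 = 28/6 = 4.6667
  mean(V) = (1 + 7 + 5 + 3 + 3 + 3) / 6 = 22/6 = 3.6667
  x̄ = (4.6667, 3.6667),  deviation x̄ - mu_0 = (4.6667, 3.6667) - (8, 2) = (-3.3333, 1.6667).

Step 2 — sample covariance matrix, S[i,j] = (1/(n-1)) · Σ_k (x_{k,i} - mean_i) · (x_{k,j} - mean_j), divisor n-1 = 5:
  S[U,U] = ((-0.6667)·(-0.6667) + (3.3333)·(3.3333) + (-3.6667)·(-3.6667) + (0.3333)·(0.3333) + (-1.6667)·(-1.6667) + (2.3333)·(2.3333)) / 5 = 33.3333/5 = 6.6667
  S[U,V] = ((-0.6667)·(-2.6667) + (3.3333)·(3.3333) + (-3.6667)·(1.3333) + (0.3333)·(-0.6667) + (-1.6667)·(-0.6667) + (2.3333)·(-0.6667)) / 5 = 7.3333/5 = 1.4667
  S[V,V] = ((-2.6667)·(-2.6667) + (3.3333)·(3.3333) + (1.3333)·(1.3333) + (-0.6667)·(-0.6667) + (-0.6667)·(-0.6667) + (-0.6667)·(-0.6667)) / 5 = 21.3333/5 = 4.2667
  S = [[6.6667, 1.4667],
 [1.4667, 4.2667]].

Step 3 — invert S. det(S) = 6.6667·4.2667 - (1.4667)² = 26.2933.
  S^{-1} = (1/det) · [[d, -b], [-b, a]] = [[0.1623, -0.0558],
 [-0.0558, 0.2535]].

Step 4 — quadratic form (x̄ - mu_0)^T · S^{-1} · (x̄ - mu_0):
  S^{-1} · (x̄ - mu_0) = (-0.6339, 0.6085),
  (x̄ - mu_0)^T · [...] = (-3.3333)·(-0.6339) + (1.6667)·(0.6085) = 3.1271.

Step 5 — scale by n: T² = 6 · 3.1271 = 18.7627.

T² ≈ 18.7627


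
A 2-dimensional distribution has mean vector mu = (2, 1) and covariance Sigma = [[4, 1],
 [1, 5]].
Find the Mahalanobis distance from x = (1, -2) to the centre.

Step 1 — centre the observation: (x - mu) = (-1, -3).

Step 2 — invert Sigma. det(Sigma) = 4·5 - (1)² = 19.
  Sigma^{-1} = (1/det) · [[d, -b], [-b, a]] = [[0.2632, -0.0526],
 [-0.0526, 0.2105]].

Step 3 — form the quadratic (x - mu)^T · Sigma^{-1} · (x - mu):
  Sigma^{-1} · (x - mu) = (-0.1053, -0.5789).
  (x - mu)^T · [Sigma^{-1} · (x - mu)] = (-1)·(-0.1053) + (-3)·(-0.5789) = 1.8421.

Step 4 — take square root: d = √(1.8421) ≈ 1.3572.

d(x, mu) = √(1.8421) ≈ 1.3572


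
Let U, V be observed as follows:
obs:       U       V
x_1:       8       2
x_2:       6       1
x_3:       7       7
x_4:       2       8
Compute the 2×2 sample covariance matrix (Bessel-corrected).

Step 1 — column means:
  mean(U) = (8 + 6 + 7 + 2) / 4 = 23/4 = 5.75
  mean(V) = (2 + 1 + 7 + 8) / 4 = 18/4 = 4.5

Step 2 — sample covariance S[i,j] = (1/(n-1)) · Σ_k (x_{k,i} - mean_i) · (x_{k,j} - mean_j), with n-1 = 3.
  S[U,U] = ((2.25)·(2.25) + (0.25)·(0.25) + (1.25)·(1.25) + (-3.75)·(-3.75)) / 3 = 20.75/3 = 6.9167
  S[U,V] = ((2.25)·(-2.5) + (0.25)·(-3.5) + (1.25)·(2.5) + (-3.75)·(3.5)) / 3 = -16.5/3 = -5.5
  S[V,V] = ((-2.5)·(-2.5) + (-3.5)·(-3.5) + (2.5)·(2.5) + (3.5)·(3.5)) / 3 = 37/3 = 12.3333

S is symmetric (S[j,i] = S[i,j]). Assembling:

S = [[6.9167, -5.5],
 [-5.5, 12.3333]]


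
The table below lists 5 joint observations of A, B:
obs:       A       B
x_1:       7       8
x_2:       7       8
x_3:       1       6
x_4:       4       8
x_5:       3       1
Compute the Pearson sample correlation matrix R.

Step 1 — column means:
  mean(A) = (7 + 7 + 1 + 4 + 3) / 5 = 22/5 = 4.4
  mean(B) = (8 + 8 + 6 + 8 + 1) / 5 = 31/5 = 6.2

Step 2 — sample variances and covariances s[i,j] = (1/(n-1)) · Σ_k (x_{k,i} - mean_i) · (x_{k,j} - mean_j), with n-1 = 4:
  s[A,A] = ((2.6)·(2.6) + (2.6)·(2.6) + (-3.4)·(-3.4) + (-0.4)·(-0.4) + (-1.4)·(-1.4)) / 4 = 27.2/4 = 6.8
  s[A,B] = ((2.6)·(1.8) + (2.6)·(1.8) + (-3.4)·(-0.2) + (-0.4)·(1.8) + (-1.4)·(-5.2)) / 4 = 16.6/4 = 4.15
  s[B,B] = ((1.8)·(1.8) + (1.8)·(1.8) + (-0.2)·(-0.2) + (1.8)·(1.8) + (-5.2)·(-5.2)) / 4 = 36.8/4 = 9.2
  Sample standard deviations s_i = √(s[i,i]):
  s(A) = √(6.8) = 2.6077
  s(B) = √(9.2) = 3.0332

Step 3 — r_{ij} = s_{ij} / (s_i · s_j):
  r[A,A] = 1 (diagonal).
  r[A,B] = 4.15 / (2.6077 · 3.0332) = 4.15 / 7.9095 = 0.5247
  r[B,B] = 1 (diagonal).

R is symmetric with unit diagonal. Assembling:

R = [[1, 0.5247],
 [0.5247, 1]]


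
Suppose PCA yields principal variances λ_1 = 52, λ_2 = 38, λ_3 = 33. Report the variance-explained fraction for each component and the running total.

Step 1 — total variance = trace(Sigma) = Σ λ_i = 52 + 38 + 33 = 123.

Step 2 — fraction explained by component i = λ_i / Σ λ:
  PC1: 52/123 = 0.4228
  PC2: 38/123 = 0.3089
  PC3: 33/123 = 0.2683

Step 3 — cumulative fraction after k components = (λ_1 + ... + λ_k) / Σ λ:
  k = 1: 52/123 = 0.4228
  k = 2: (52 + 38)/123 = 90/123 = 0.7317
  k = 3: (52 + 38 + 33)/123 = 123/123 = 1

Summary (fraction, with percent):

explained: PC1 0.4228 (42.28%), PC2 0.3089 (30.89%), PC3 0.2683 (26.83%);  cumulative: 0.4228, 0.7317, 1


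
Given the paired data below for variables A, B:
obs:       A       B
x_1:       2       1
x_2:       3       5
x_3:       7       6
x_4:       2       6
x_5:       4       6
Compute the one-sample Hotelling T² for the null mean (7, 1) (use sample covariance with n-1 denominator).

Step 1 — sample mean vector:
  mean(A) = (2 + 3 + 7 + 2 + 4) / 5 = 18/5 = 3.6
  mean(B) = (1 + 5 + 6 + 6 + 6) / 5 = 24/5 = 4.8
  x̄ = (3.6, 4.8),  deviation x̄ - mu_0 = (3.6, 4.8) - (7, 1) = (-3.4, 3.8).

Step 2 — sample covariance matrix, S[i,j] = (1/(n-1)) · Σ_k (x_{k,i} - mean_i) · (x_{k,j} - mean_j), divisor n-1 = 4:
  S[A,A] = ((-1.6)·(-1.6) + (-0.6)·(-0.6) + (3.4)·(3.4) + (-1.6)·(-1.6) + (0.4)·(0.4)) / 4 = 17.2/4 = 4.3
  S[A,B] = ((-1.6)·(-3.8) + (-0.6)·(0.2) + (3.4)·(1.2) + (-1.6)·(1.2) + (0.4)·(1.2)) / 4 = 8.6/4 = 2.15
  S[B,B] = ((-3.8)·(-3.8) + (0.2)·(0.2) + (1.2)·(1.2) + (1.2)·(1.2) + (1.2)·(1.2)) / 4 = 18.8/4 = 4.7
  S = [[4.3, 2.15],
 [2.15, 4.7]].

Step 3 — invert S. det(S) = 4.3·4.7 - (2.15)² = 15.5875.
  S^{-1} = (1/det) · [[d, -b], [-b, a]] = [[0.3015, -0.1379],
 [-0.1379, 0.2759]].

Step 4 — quadratic form (x̄ - mu_0)^T · S^{-1} · (x̄ - mu_0):
  S^{-1} · (x̄ - mu_0) = (-1.5493, 1.5172),
  (x̄ - mu_0)^T · [...] = (-3.4)·(-1.5493) + (3.8)·(1.5172) = 11.0332.

Step 5 — scale by n: T² = 5 · 11.0332 = 55.166.

T² ≈ 55.166


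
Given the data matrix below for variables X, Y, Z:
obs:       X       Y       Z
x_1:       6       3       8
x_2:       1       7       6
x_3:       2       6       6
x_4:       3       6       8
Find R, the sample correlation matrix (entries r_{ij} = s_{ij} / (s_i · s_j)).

Step 1 — column means:
  mean(X) = (6 + 1 + 2 + 3) / 4 = 12/4 = 3
  mean(Y) = (3 + 7 + 6 + 6) / 4 = 22/4 = 5.5
  mean(Z) = (8 + 6 + 6 + 8) / 4 = 28/4 = 7

Step 2 — sample variances and covariances s[i,j] = (1/(n-1)) · Σ_k (x_{k,i} - mean_i) · (x_{k,j} - mean_j), with n-1 = 3:
  s[X,X] = ((3)·(3) + (-2)·(-2) + (-1)·(-1) + (0)·(0)) / 3 = 14/3 = 4.6667
  s[X,Y] = ((3)·(-2.5) + (-2)·(1.5) + (-1)·(0.5) + (0)·(0.5)) / 3 = -11/3 = -3.6667
  s[X,Z] = ((3)·(1) + (-2)·(-1) + (-1)·(-1) + (0)·(1)) / 3 = 6/3 = 2
  s[Y,Y] = ((-2.5)·(-2.5) + (1.5)·(1.5) + (0.5)·(0.5) + (0.5)·(0.5)) / 3 = 9/3 = 3
  s[Y,Z] = ((-2.5)·(1) + (1.5)·(-1) + (0.5)·(-1) + (0.5)·(1)) / 3 = -4/3 = -1.3333
  s[Z,Z] = ((1)·(1) + (-1)·(-1) + (-1)·(-1) + (1)·(1)) / 3 = 4/3 = 1.3333
  Sample standard deviations s_i = √(s[i,i]):
  s(X) = √(4.6667) = 2.1602
  s(Y) = √(3) = 1.7321
  s(Z) = √(1.3333) = 1.1547

Step 3 — r_{ij} = s_{ij} / (s_i · s_j):
  r[X,X] = 1 (diagonal).
  r[X,Y] = -3.6667 / (2.1602 · 1.7321) = -3.6667 / 3.7417 = -0.98
  r[X,Z] = 2 / (2.1602 · 1.1547) = 2 / 2.4944 = 0.8018
  r[Y,Y] = 1 (diagonal).
  r[Y,Z] = -1.3333 / (1.7321 · 1.1547) = -1.3333 / 2 = -0.6667
  r[Z,Z] = 1 (diagonal).

R is symmetric with unit diagonal. Assembling:

R = [[1, -0.98, 0.8018],
 [-0.98, 1, -0.6667],
 [0.8018, -0.6667, 1]]


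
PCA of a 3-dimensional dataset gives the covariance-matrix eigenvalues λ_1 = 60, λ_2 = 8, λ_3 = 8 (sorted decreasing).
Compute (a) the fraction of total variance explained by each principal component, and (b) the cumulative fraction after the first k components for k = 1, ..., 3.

Step 1 — total variance = trace(Sigma) = Σ λ_i = 60 + 8 + 8 = 76.

Step 2 — fraction explained by component i = λ_i / Σ λ:
  PC1: 60/76 = 0.7895
  PC2: 8/76 = 0.1053
  PC3: 8/76 = 0.1053

Step 3 — cumulative fraction after k components = (λ_1 + ... + λ_k) / Σ λ:
  k = 1: 60/76 = 0.7895
  k = 2: (60 + 8)/76 = 68/76 = 0.8947
  k = 3: (60 + 8 + 8)/76 = 76/76 = 1

Summary (fraction, with percent):

explained: PC1 0.7895 (78.95%), PC2 0.1053 (10.53%), PC3 0.1053 (10.53%);  cumulative: 0.7895, 0.8947, 1


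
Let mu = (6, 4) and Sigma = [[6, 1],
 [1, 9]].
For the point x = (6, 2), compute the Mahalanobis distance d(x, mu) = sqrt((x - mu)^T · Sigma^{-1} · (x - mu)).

Step 1 — centre the observation: (x - mu) = (0, -2).

Step 2 — invert Sigma. det(Sigma) = 6·9 - (1)² = 53.
  Sigma^{-1} = (1/det) · [[d, -b], [-b, a]] = [[0.1698, -0.0189],
 [-0.0189, 0.1132]].

Step 3 — form the quadratic (x - mu)^T · Sigma^{-1} · (x - mu):
  Sigma^{-1} · (x - mu) = (0.0377, -0.2264).
  (x - mu)^T · [Sigma^{-1} · (x - mu)] = (0)·(0.0377) + (-2)·(-0.2264) = 0.4528.

Step 4 — take square root: d = √(0.4528) ≈ 0.6729.

d(x, mu) = √(0.4528) ≈ 0.6729


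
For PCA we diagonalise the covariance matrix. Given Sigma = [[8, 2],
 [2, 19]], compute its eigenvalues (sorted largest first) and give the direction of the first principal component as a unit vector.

Step 1 — characteristic polynomial of 2×2 Sigma:
  det(Sigma - λI) = λ² - trace · λ + det = 0.
  trace = 8 + 19 = 27, det = 8·19 - (2)² = 148.
Step 2 — discriminant:
  Δ = trace² - 4·det = 729 - 592 = 137.
Step 3 — eigenvalues:
  λ = (trace ± √Δ)/2 = (27 ± 11.7047)/2,
  λ_1 = 19.3523,  λ_2 = 7.6477.

Step 4 — unit eigenvector for λ_1: solve (Sigma - λ_1 I)v = 0. First row:
  (8 - 19.3523)·v_x + (2)·v_y = 0, i.e. (-11.3523)·v_x + (2)·v_y = 0,
  so v ∝ (b, λ_1 - a) = (2, 11.3523) = u.
  ||u|| = √((2)² + (11.3523)²) = √(132.8758) ≈ 11.5272,
  v_1 = u/||u|| ≈ (0.1735, 0.9848) (||v_1|| = 1).

λ_1 = 19.3523,  λ_2 = 7.6477;  v_1 ≈ (0.1735, 0.9848)


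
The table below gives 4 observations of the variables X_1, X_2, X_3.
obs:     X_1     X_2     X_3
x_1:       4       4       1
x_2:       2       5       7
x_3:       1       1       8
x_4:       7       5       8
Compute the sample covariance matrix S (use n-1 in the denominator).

Step 1 — column means:
  mean(X_1) = (4 + 2 + 1 + 7) / 4 = 14/4 = 3.5
  mean(X_2) = (4 + 5 + 1 + 5) / 4 = 15/4 = 3.75
  mean(X_3) = (1 + 7 + 8 + 8) / 4 = 24/4 = 6

Step 2 — sample covariance S[i,j] = (1/(n-1)) · Σ_k (x_{k,i} - mean_i) · (x_{k,j} - mean_j), with n-1 = 3.
  S[X_1,X_1] = ((0.5)·(0.5) + (-1.5)·(-1.5) + (-2.5)·(-2.5) + (3.5)·(3.5)) / 3 = 21/3 = 7
  S[X_1,X_2] = ((0.5)·(0.25) + (-1.5)·(1.25) + (-2.5)·(-2.75) + (3.5)·(1.25)) / 3 = 9.5/3 = 3.1667
  S[X_1,X_3] = ((0.5)·(-5) + (-1.5)·(1) + (-2.5)·(2) + (3.5)·(2)) / 3 = -2/3 = -0.6667
  S[X_2,X_2] = ((0.25)·(0.25) + (1.25)·(1.25) + (-2.75)·(-2.75) + (1.25)·(1.25)) / 3 = 10.75/3 = 3.5833
  S[X_2,X_3] = ((0.25)·(-5) + (1.25)·(1) + (-2.75)·(2) + (1.25)·(2)) / 3 = -3/3 = -1
  S[X_3,X_3] = ((-5)·(-5) + (1)·(1) + (2)·(2) + (2)·(2)) / 3 = 34/3 = 11.3333

S is symmetric (S[j,i] = S[i,j]). Assembling:

S = [[7, 3.1667, -0.6667],
 [3.1667, 3.5833, -1],
 [-0.6667, -1, 11.3333]]


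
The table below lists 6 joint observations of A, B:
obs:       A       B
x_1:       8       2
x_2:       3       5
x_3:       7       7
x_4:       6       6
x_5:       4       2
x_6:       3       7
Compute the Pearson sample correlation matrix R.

Step 1 — column means:
  mean(A) = (8 + 3 + 7 + 6 + 4 + 3) / 6 = 31/6 = 5.1667
  mean(B) = (2 + 5 + 7 + 6 + 2 + 7) / 6 = 29/6 = 4.8333

Step 2 — sample variances and covariances s[i,j] = (1/(n-1)) · Σ_k (x_{k,i} - mean_i) · (x_{k,j} - mean_j), with n-1 = 5:
  s[A,A] = ((2.8333)·(2.8333) + (-2.1667)·(-2.1667) + (1.8333)·(1.8333) + (0.8333)·(0.8333) + (-1.1667)·(-1.1667) + (-2.1667)·(-2.1667)) / 5 = 22.8333/5 = 4.5667
  s[A,B] = ((2.8333)·(-2.8333) + (-2.1667)·(0.1667) + (1.8333)·(2.1667) + (0.8333)·(1.1667) + (-1.1667)·(-2.8333) + (-2.1667)·(2.1667)) / 5 = -4.8333/5 = -0.9667
  s[B,B] = ((-2.8333)·(-2.8333) + (0.1667)·(0.1667) + (2.1667)·(2.1667) + (1.1667)·(1.1667) + (-2.8333)·(-2.8333) + (2.1667)·(2.1667)) / 5 = 26.8333/5 = 5.3667
  Sample standard deviations s_i = √(s[i,i]):
  s(A) = √(4.5667) = 2.137
  s(B) = √(5.3667) = 2.3166

Step 3 — r_{ij} = s_{ij} / (s_i · s_j):
  r[A,A] = 1 (diagonal).
  r[A,B] = -0.9667 / (2.137 · 2.3166) = -0.9667 / 4.9505 = -0.1953
  r[B,B] = 1 (diagonal).

R is symmetric with unit diagonal. Assembling:

R = [[1, -0.1953],
 [-0.1953, 1]]


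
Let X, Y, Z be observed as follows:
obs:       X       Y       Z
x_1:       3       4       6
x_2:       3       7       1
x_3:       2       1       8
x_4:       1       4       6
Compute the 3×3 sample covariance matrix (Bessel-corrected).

Step 1 — column means:
  mean(X) = (3 + 3 + 2 + 1) / 4 = 9/4 = 2.25
  mean(Y) = (4 + 7 + 1 + 4) / 4 = 16/4 = 4
  mean(Z) = (6 + 1 + 8 + 6) / 4 = 21/4 = 5.25

Step 2 — sample covariance S[i,j] = (1/(n-1)) · Σ_k (x_{k,i} - mean_i) · (x_{k,j} - mean_j), with n-1 = 3.
  S[X,X] = ((0.75)·(0.75) + (0.75)·(0.75) + (-0.25)·(-0.25) + (-1.25)·(-1.25)) / 3 = 2.75/3 = 0.9167
  S[X,Y] = ((0.75)·(0) + (0.75)·(3) + (-0.25)·(-3) + (-1.25)·(0)) / 3 = 3/3 = 1
  S[X,Z] = ((0.75)·(0.75) + (0.75)·(-4.25) + (-0.25)·(2.75) + (-1.25)·(0.75)) / 3 = -4.25/3 = -1.4167
  S[Y,Y] = ((0)·(0) + (3)·(3) + (-3)·(-3) + (0)·(0)) / 3 = 18/3 = 6
  S[Y,Z] = ((0)·(0.75) + (3)·(-4.25) + (-3)·(2.75) + (0)·(0.75)) / 3 = -21/3 = -7
  S[Z,Z] = ((0.75)·(0.75) + (-4.25)·(-4.25) + (2.75)·(2.75) + (0.75)·(0.75)) / 3 = 26.75/3 = 8.9167

S is symmetric (S[j,i] = S[i,j]). Assembling:

S = [[0.9167, 1, -1.4167],
 [1, 6, -7],
 [-1.4167, -7, 8.9167]]


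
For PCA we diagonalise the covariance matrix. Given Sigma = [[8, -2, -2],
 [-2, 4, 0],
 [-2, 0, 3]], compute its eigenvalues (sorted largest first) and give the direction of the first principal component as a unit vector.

Step 1 — characteristic polynomial p(λ) = det(λI - Sigma) = λ³ - tr·λ² + c_1·λ - det, where tr = trace, c_1 = sum of the principal 2×2 minors, det = det(Sigma):
  tr = 8 + 4 + 3 = 15,
  c_1 = (8·4 - (-2)²) + (8·3 - (-2)²) + (4·3 - (0)²) = 28 + 20 + 12 = 60,
  det = 8·(4·3 - (0)²) - (-2)·((-2)·3 - (0)·(-2)) + (-2)·((-2)·(0) - 4·(-2)) = 8·(12) - (-2)·(-6) + (-2)·(8) = 68.
  So p(λ) = λ³ - 15λ² + 60λ - 68.
Step 2 — look for an integer root (rational root theorem: any rational root is an integer divisor of 68). Testing λ = 2:
  p(2) = 8 - 60 + 120 - 68 = 0  ✓
  Dividing out (λ - 2): p(λ) = (λ - 2)(λ² - 13λ + 34).
Step 3 — remaining eigenvalues from the quadratic λ² - 13λ + 34 = 0:
  Δ = 13² - 4·34 = 169 - 136 = 33,  λ = (13 ± √33)/2 = (13 ± 5.7446)/2 ≈ 9.3723 or 3.6277.
  Sorted: λ_1 = 9.3723,  λ_2 = 3.6277,  λ_3 = 2  (check: sum = 15 = tr ✓).

Step 4 — unit eigenvector for λ_1 ≈ 9.3723: v spans the null space of (Sigma - λ_1 I), whose rows are
  r_1 = (-1.3723, -2, -2),  r_2 = (-2, -5.3723, 0),  r_3 = (-2, 0, -6.3723).
  v is orthogonal to every row, so take v ∝ r_1 × r_2 = ((-2)·(0) - (-2)·(-5.3723), (-2)·(-2) - (-1.3723)·(0), (-1.3723)·(-5.3723) - (-2)·(-2)) ≈ (-10.7446, 4, 3.3723).
  Rescale (multiply by -1 so the first nonzero entry is positive): u = (10.7446, -4, -3.3723).
  ||u|| = √((10.7446)² + (-4)² + (-3.3723)²) = √(142.8179) ≈ 11.9506,  v_1 = u/||u|| ≈ (0.8991, -0.3347, -0.2822) (||v_1|| = 1).

λ_1 = 9.3723,  λ_2 = 3.6277,  λ_3 = 2;  v_1 ≈ (0.8991, -0.3347, -0.2822)


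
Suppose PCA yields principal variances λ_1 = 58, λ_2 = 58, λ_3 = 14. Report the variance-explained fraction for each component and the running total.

Step 1 — total variance = trace(Sigma) = Σ λ_i = 58 + 58 + 14 = 130.

Step 2 — fraction explained by component i = λ_i / Σ λ:
  PC1: 58/130 = 0.4462
  PC2: 58/130 = 0.4462
  PC3: 14/130 = 0.1077

Step 3 — cumulative fraction after k components = (λ_1 + ... + λ_k) / Σ λ:
  k = 1: 58/130 = 0.4462
  k = 2: (58 + 58)/130 = 116/130 = 0.8923
  k = 3: (58 + 58 + 14)/130 = 130/130 = 1

Summary (fraction, with percent):

explained: PC1 0.4462 (44.62%), PC2 0.4462 (44.62%), PC3 0.1077 (10.77%);  cumulative: 0.4462, 0.8923, 1


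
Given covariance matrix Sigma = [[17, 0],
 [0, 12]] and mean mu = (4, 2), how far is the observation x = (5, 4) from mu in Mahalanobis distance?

Step 1 — centre the observation: (x - mu) = (1, 2).

Step 2 — invert Sigma. det(Sigma) = 17·12 - (0)² = 204.
  Sigma^{-1} = (1/det) · [[d, -b], [-b, a]] = [[0.0588, 0],
 [0, 0.0833]].

Step 3 — form the quadratic (x - mu)^T · Sigma^{-1} · (x - mu):
  Sigma^{-1} · (x - mu) = (0.0588, 0.1667).
  (x - mu)^T · [Sigma^{-1} · (x - mu)] = (1)·(0.0588) + (2)·(0.1667) = 0.3922.

Step 4 — take square root: d = √(0.3922) ≈ 0.6262.

d(x, mu) = √(0.3922) ≈ 0.6262


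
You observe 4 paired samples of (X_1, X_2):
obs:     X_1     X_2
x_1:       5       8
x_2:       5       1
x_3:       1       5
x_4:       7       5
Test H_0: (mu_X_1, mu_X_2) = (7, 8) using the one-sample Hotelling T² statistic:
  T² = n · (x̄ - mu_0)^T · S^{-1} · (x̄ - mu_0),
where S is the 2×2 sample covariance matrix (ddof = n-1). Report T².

Step 1 — sample mean vector:
  mean(X_1) = (5 + 5 + 1 + 7) / 4 = 18/4 = 4.5
  mean(X_2) = (8 + 1 + 5 + 5) / 4 = 19/4 = 4.75
  x̄ = (4.5, 4.75),  deviation x̄ - mu_0 = (4.5, 4.75) - (7, 8) = (-2.5, -3.25).

Step 2 — sample covariance matrix, S[i,j] = (1/(n-1)) · Σ_k (x_{k,i} - mean_i) · (x_{k,j} - mean_j), divisor n-1 = 3:
  S[X_1,X_1] = ((0.5)·(0.5) + (0.5)·(0.5) + (-3.5)·(-3.5) + (2.5)·(2.5)) / 3 = 19/3 = 6.3333
  S[X_1,X_2] = ((0.5)·(3.25) + (0.5)·(-3.75) + (-3.5)·(0.25) + (2.5)·(0.25)) / 3 = -0.5/3 = -0.1667
  S[X_2,X_2] = ((3.25)·(3.25) + (-3.75)·(-3.75) + (0.25)·(0.25) + (0.25)·(0.25)) / 3 = 24.75/3 = 8.25
  S = [[6.3333, -0.1667],
 [-0.1667, 8.25]].

Step 3 — invert S. det(S) = 6.3333·8.25 - (-0.1667)² = 52.2222.
  S^{-1} = (1/det) · [[d, -b], [-b, a]] = [[0.158, 0.0032],
 [0.0032, 0.1213]].

Step 4 — quadratic form (x̄ - mu_0)^T · S^{-1} · (x̄ - mu_0):
  S^{-1} · (x̄ - mu_0) = (-0.4053, -0.4021),
  (x̄ - mu_0)^T · [...] = (-2.5)·(-0.4053) + (-3.25)·(-0.4021) = 2.3202.

Step 5 — scale by n: T² = 4 · 2.3202 = 9.2809.

T² ≈ 9.2809


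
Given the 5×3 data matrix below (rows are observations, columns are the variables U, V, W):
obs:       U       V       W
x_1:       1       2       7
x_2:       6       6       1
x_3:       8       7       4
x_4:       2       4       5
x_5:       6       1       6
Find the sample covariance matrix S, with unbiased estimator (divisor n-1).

Step 1 — column means:
  mean(U) = (1 + 6 + 8 + 2 + 6) / 5 = 23/5 = 4.6
  mean(V) = (2 + 6 + 7 + 4 + 1) / 5 = 20/5 = 4
  mean(W) = (7 + 1 + 4 + 5 + 6) / 5 = 23/5 = 4.6

Step 2 — sample covariance S[i,j] = (1/(n-1)) · Σ_k (x_{k,i} - mean_i) · (x_{k,j} - mean_j), with n-1 = 4.
  S[U,U] = ((-3.6)·(-3.6) + (1.4)·(1.4) + (3.4)·(3.4) + (-2.6)·(-2.6) + (1.4)·(1.4)) / 4 = 35.2/4 = 8.8
  S[U,V] = ((-3.6)·(-2) + (1.4)·(2) + (3.4)·(3) + (-2.6)·(0) + (1.4)·(-3)) / 4 = 16/4 = 4
  S[U,W] = ((-3.6)·(2.4) + (1.4)·(-3.6) + (3.4)·(-0.6) + (-2.6)·(0.4) + (1.4)·(1.4)) / 4 = -14.8/4 = -3.7
  S[V,V] = ((-2)·(-2) + (2)·(2) + (3)·(3) + (0)·(0) + (-3)·(-3)) / 4 = 26/4 = 6.5
  S[V,W] = ((-2)·(2.4) + (2)·(-3.6) + (3)·(-0.6) + (0)·(0.4) + (-3)·(1.4)) / 4 = -18/4 = -4.5
  S[W,W] = ((2.4)·(2.4) + (-3.6)·(-3.6) + (-0.6)·(-0.6) + (0.4)·(0.4) + (1.4)·(1.4)) / 4 = 21.2/4 = 5.3

S is symmetric (S[j,i] = S[i,j]). Assembling:

S = [[8.8, 4, -3.7],
 [4, 6.5, -4.5],
 [-3.7, -4.5, 5.3]]


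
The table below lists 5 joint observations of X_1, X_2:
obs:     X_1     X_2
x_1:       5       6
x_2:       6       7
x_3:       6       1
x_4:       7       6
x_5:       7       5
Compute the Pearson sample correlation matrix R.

Step 1 — column means:
  mean(X_1) = (5 + 6 + 6 + 7 + 7) / 5 = 31/5 = 6.2
  mean(X_2) = (6 + 7 + 1 + 6 + 5) / 5 = 25/5 = 5

Step 2 — sample variances and covariances s[i,j] = (1/(n-1)) · Σ_k (x_{k,i} - mean_i) · (x_{k,j} - mean_j), with n-1 = 4:
  s[X_1,X_1] = ((-1.2)·(-1.2) + (-0.2)·(-0.2) + (-0.2)·(-0.2) + (0.8)·(0.8) + (0.8)·(0.8)) / 4 = 2.8/4 = 0.7
  s[X_1,X_2] = ((-1.2)·(1) + (-0.2)·(2) + (-0.2)·(-4) + (0.8)·(1) + (0.8)·(0)) / 4 = 0/4 = 0
  s[X_2,X_2] = ((1)·(1) + (2)·(2) + (-4)·(-4) + (1)·(1) + (0)·(0)) / 4 = 22/4 = 5.5
  Sample standard deviations s_i = √(s[i,i]):
  s(X_1) = √(0.7) = 0.8367
  s(X_2) = √(5.5) = 2.3452

Step 3 — r_{ij} = s_{ij} / (s_i · s_j):
  r[X_1,X_1] = 1 (diagonal).
  r[X_1,X_2] = 0 / (0.8367 · 2.3452) = 0 / 1.9621 = 0
  r[X_2,X_2] = 1 (diagonal).

R is symmetric with unit diagonal. Assembling:

R = [[1, 0],
 [0, 1]]


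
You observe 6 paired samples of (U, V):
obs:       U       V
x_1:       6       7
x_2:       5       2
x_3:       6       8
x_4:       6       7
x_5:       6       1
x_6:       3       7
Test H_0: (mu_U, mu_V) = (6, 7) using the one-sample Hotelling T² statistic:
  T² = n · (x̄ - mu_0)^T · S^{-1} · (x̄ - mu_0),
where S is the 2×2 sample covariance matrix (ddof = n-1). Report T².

Step 1 — sample mean vector:
  mean(U) = (6 + 5 + 6 + 6 + 6 + 3) / 6 = 32/6 = 5.3333
  mean(V) = (7 + 2 + 8 + 7 + 1 + 7) / 6 = 32/6 = 5.3333
  x̄ = (5.3333, 5.3333),  deviation x̄ - mu_0 = (5.3333, 5.3333) - (6, 7) = (-0.6667, -1.6667).

Step 2 — sample covariance matrix, S[i,j] = (1/(n-1)) · Σ_k (x_{k,i} - mean_i) · (x_{k,j} - mean_j), divisor n-1 = 5:
  S[U,U] = ((0.6667)·(0.6667) + (-0.3333)·(-0.3333) + (0.6667)·(0.6667) + (0.6667)·(0.6667) + (0.6667)·(0.6667) + (-2.3333)·(-2.3333)) / 5 = 7.3333/5 = 1.4667
  S[U,V] = ((0.6667)·(1.6667) + (-0.3333)·(-3.3333) + (0.6667)·(2.6667) + (0.6667)·(1.6667) + (0.6667)·(-4.3333) + (-2.3333)·(1.6667)) / 5 = -1.6667/5 = -0.3333
  S[V,V] = ((1.6667)·(1.6667) + (-3.3333)·(-3.3333) + (2.6667)·(2.6667) + (1.6667)·(1.6667) + (-4.3333)·(-4.3333) + (1.6667)·(1.6667)) / 5 = 45.3333/5 = 9.0667
  S = [[1.4667, -0.3333],
 [-0.3333, 9.0667]].

Step 3 — invert S. det(S) = 1.4667·9.0667 - (-0.3333)² = 13.1867.
  S^{-1} = (1/det) · [[d, -b], [-b, a]] = [[0.6876, 0.0253],
 [0.0253, 0.1112]].

Step 4 — quadratic form (x̄ - mu_0)^T · S^{-1} · (x̄ - mu_0):
  S^{-1} · (x̄ - mu_0) = (-0.5005, -0.2022),
  (x̄ - mu_0)^T · [...] = (-0.6667)·(-0.5005) + (-1.6667)·(-0.2022) = 0.6707.

Step 5 — scale by n: T² = 6 · 0.6707 = 4.0243.

T² ≈ 4.0243


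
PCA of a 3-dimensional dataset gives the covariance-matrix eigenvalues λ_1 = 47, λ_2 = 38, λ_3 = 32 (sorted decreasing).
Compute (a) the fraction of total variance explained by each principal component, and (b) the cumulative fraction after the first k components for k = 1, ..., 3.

Step 1 — total variance = trace(Sigma) = Σ λ_i = 47 + 38 + 32 = 117.

Step 2 — fraction explained by component i = λ_i / Σ λ:
  PC1: 47/117 = 0.4017
  PC2: 38/117 = 0.3248
  PC3: 32/117 = 0.2735

Step 3 — cumulative fraction after k components = (λ_1 + ... + λ_k) / Σ λ:
  k = 1: 47/117 = 0.4017
  k = 2: (47 + 38)/117 = 85/117 = 0.7265
  k = 3: (47 + 38 + 32)/117 = 117/117 = 1

Summary (fraction, with percent):

explained: PC1 0.4017 (40.17%), PC2 0.3248 (32.48%), PC3 0.2735 (27.35%);  cumulative: 0.4017, 0.7265, 1


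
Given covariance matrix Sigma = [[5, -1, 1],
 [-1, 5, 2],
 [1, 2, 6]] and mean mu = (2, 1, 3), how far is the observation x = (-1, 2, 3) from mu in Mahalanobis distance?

Step 1 — centre the observation: (x - mu) = (-3, 1, 0).

Step 2 — invert Sigma (cofactor / det for 3×3, or solve directly):
  Sigma^{-1} = [[0.2261, 0.0696, -0.0609],
 [0.0696, 0.2522, -0.0957],
 [-0.0609, -0.0957, 0.2087]].

Step 3 — form the quadratic (x - mu)^T · Sigma^{-1} · (x - mu):
  Sigma^{-1} · (x - mu) = (-0.6087, 0.0435, 0.087).
  (x - mu)^T · [Sigma^{-1} · (x - mu)] = (-3)·(-0.6087) + (1)·(0.0435) + (0)·(0.087) = 1.8696.

Step 4 — take square root: d = √(1.8696) ≈ 1.3673.

d(x, mu) = √(1.8696) ≈ 1.3673


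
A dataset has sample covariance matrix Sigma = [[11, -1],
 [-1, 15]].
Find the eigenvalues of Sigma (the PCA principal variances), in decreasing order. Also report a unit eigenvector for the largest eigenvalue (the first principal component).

Step 1 — characteristic polynomial of 2×2 Sigma:
  det(Sigma - λI) = λ² - trace · λ + det = 0.
  trace = 11 + 15 = 26, det = 11·15 - (-1)² = 164.
Step 2 — discriminant:
  Δ = trace² - 4·det = 676 - 656 = 20.
Step 3 — eigenvalues:
  λ = (trace ± √Δ)/2 = (26 ± 4.4721)/2,
  λ_1 = 15.2361,  λ_2 = 10.7639.

Step 4 — unit eigenvector for λ_1: solve (Sigma - λ_1 I)v = 0. First row:
  (11 - 15.2361)·v_x + (-1)·v_y = 0, i.e. (-4.2361)·v_x + (-1)·v_y = 0,
  so v ∝ (b, λ_1 - a) = (-1, 4.2361); multiply by -1 so the first entry is positive: u = (1, -4.2361).
  ||u|| = √((1)² + (-4.2361)²) = √(18.9443) ≈ 4.3525,
  v_1 = u/||u|| ≈ (0.2298, -0.9732) (||v_1|| = 1).

λ_1 = 15.2361,  λ_2 = 10.7639;  v_1 ≈ (0.2298, -0.9732)


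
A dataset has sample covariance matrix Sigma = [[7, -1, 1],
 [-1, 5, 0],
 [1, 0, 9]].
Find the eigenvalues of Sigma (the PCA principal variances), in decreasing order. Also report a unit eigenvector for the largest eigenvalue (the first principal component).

Step 1 — characteristic polynomial p(λ) = det(λI - Sigma) = λ³ - tr·λ² + c_1·λ - det, where tr = trace, c_1 = sum of the principal 2×2 minors, det = det(Sigma):
  tr = 7 + 5 + 9 = 21,
  c_1 = (7·5 - (-1)²) + (7·9 - (1)²) + (5·9 - (0)²) = 34 + 62 + 45 = 141,
  det = 7·(5·9 - (0)²) - (-1)·((-1)·9 - (0)·(1)) + (1)·((-1)·(0) - 5·(1)) = 7·(45) - (-1)·(-9) + (1)·(-5) = 301.
  So p(λ) = λ³ - 21λ² + 141λ - 301.
Step 2 — look for an integer root (rational root theorem: any rational root is an integer divisor of 301). Testing λ = 7:
  p(7) = 343 - 1029 + 987 - 301 = 0  ✓
  Dividing out (λ - 7): p(λ) = (λ - 7)(λ² - 14λ + 43).
Step 3 — remaining eigenvalues from the quadratic λ² - 14λ + 43 = 0:
  Δ = 14² - 4·43 = 196 - 172 = 24,  λ = (14 ± √24)/2 = (14 ± 4.899)/2 ≈ 9.4495 or 4.5505.
  Sorted: λ_1 = 9.4495,  λ_2 = 7,  λ_3 = 4.5505  (check: sum = 21 = tr ✓).

Step 4 — unit eigenvector for λ_1 ≈ 9.4495: v spans the null space of (Sigma - λ_1 I), whose rows are
  r_1 = (-2.4495, -1, 1),  r_2 = (-1, -4.4495, 0),  r_3 = (1, 0, -0.4495).
  v is orthogonal to every row, so take v ∝ r_1 × r_2 = ((-1)·(0) - (1)·(-4.4495), (1)·(-1) - (-2.4495)·(0), (-2.4495)·(-4.4495) - (-1)·(-1)) ≈ (4.4495, -1, 9.899).
  Let u = (4.4495, -1, 9.899).
  ||u|| = √((4.4495)² + (-1)² + (9.899)²) = √(118.7878) ≈ 10.899,  v_1 = u/||u|| ≈ (0.4082, -0.0918, 0.9082) (||v_1|| = 1).

λ_1 = 9.4495,  λ_2 = 7,  λ_3 = 4.5505;  v_1 ≈ (0.4082, -0.0918, 0.9082)


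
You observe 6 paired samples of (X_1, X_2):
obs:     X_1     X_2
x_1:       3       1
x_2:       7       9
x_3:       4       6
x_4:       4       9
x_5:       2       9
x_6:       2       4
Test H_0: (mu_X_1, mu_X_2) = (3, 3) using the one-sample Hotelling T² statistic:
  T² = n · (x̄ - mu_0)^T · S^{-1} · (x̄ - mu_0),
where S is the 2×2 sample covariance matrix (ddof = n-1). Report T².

Step 1 — sample mean vector:
  mean(X_1) = (3 + 7 + 4 + 4 + 2 + 2) / 6 = 22/6 = 3.6667
  mean(X_2) = (1 + 9 + 6 + 9 + 9 + 4) / 6 = 38/6 = 6.3333
  x̄ = (3.6667, 6.3333),  deviation x̄ - mu_0 = (3.6667, 6.3333) - (3, 3) = (0.6667, 3.3333).

Step 2 — sample covariance matrix, S[i,j] = (1/(n-1)) · Σ_k (x_{k,i} - mean_i) · (x_{k,j} - mean_j), divisor n-1 = 5:
  S[X_1,X_1] = ((-0.6667)·(-0.6667) + (3.3333)·(3.3333) + (0.3333)·(0.3333) + (0.3333)·(0.3333) + (-1.6667)·(-1.6667) + (-1.6667)·(-1.6667)) / 5 = 17.3333/5 = 3.4667
  S[X_1,X_2] = ((-0.6667)·(-5.3333) + (3.3333)·(2.6667) + (0.3333)·(-0.3333) + (0.3333)·(2.6667) + (-1.6667)·(2.6667) + (-1.6667)·(-2.3333)) / 5 = 12.6667/5 = 2.5333
  S[X_2,X_2] = ((-5.3333)·(-5.3333) + (2.6667)·(2.6667) + (-0.3333)·(-0.3333) + (2.6667)·(2.6667) + (2.6667)·(2.6667) + (-2.3333)·(-2.3333)) / 5 = 55.3333/5 = 11.0667
  S = [[3.4667, 2.5333],
 [2.5333, 11.0667]].

Step 3 — invert S. det(S) = 3.4667·11.0667 - (2.5333)² = 31.9467.
  S^{-1} = (1/det) · [[d, -b], [-b, a]] = [[0.3464, -0.0793],
 [-0.0793, 0.1085]].

Step 4 — quadratic form (x̄ - mu_0)^T · S^{-1} · (x̄ - mu_0):
  S^{-1} · (x̄ - mu_0) = (-0.0334, 0.3088),
  (x̄ - mu_0)^T · [...] = (0.6667)·(-0.0334) + (3.3333)·(0.3088) = 1.0072.

Step 5 — scale by n: T² = 6 · 1.0072 = 6.0434.

T² ≈ 6.0434


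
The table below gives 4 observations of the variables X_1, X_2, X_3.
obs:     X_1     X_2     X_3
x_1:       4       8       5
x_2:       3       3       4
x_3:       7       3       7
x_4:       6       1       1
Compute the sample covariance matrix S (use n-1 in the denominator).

Step 1 — column means:
  mean(X_1) = (4 + 3 + 7 + 6) / 4 = 20/4 = 5
  mean(X_2) = (8 + 3 + 3 + 1) / 4 = 15/4 = 3.75
  mean(X_3) = (5 + 4 + 7 + 1) / 4 = 17/4 = 4.25

Step 2 — sample covariance S[i,j] = (1/(n-1)) · Σ_k (x_{k,i} - mean_i) · (x_{k,j} - mean_j), with n-1 = 3.
  S[X_1,X_1] = ((-1)·(-1) + (-2)·(-2) + (2)·(2) + (1)·(1)) / 3 = 10/3 = 3.3333
  S[X_1,X_2] = ((-1)·(4.25) + (-2)·(-0.75) + (2)·(-0.75) + (1)·(-2.75)) / 3 = -7/3 = -2.3333
  S[X_1,X_3] = ((-1)·(0.75) + (-2)·(-0.25) + (2)·(2.75) + (1)·(-3.25)) / 3 = 2/3 = 0.6667
  S[X_2,X_2] = ((4.25)·(4.25) + (-0.75)·(-0.75) + (-0.75)·(-0.75) + (-2.75)·(-2.75)) / 3 = 26.75/3 = 8.9167
  S[X_2,X_3] = ((4.25)·(0.75) + (-0.75)·(-0.25) + (-0.75)·(2.75) + (-2.75)·(-3.25)) / 3 = 10.25/3 = 3.4167
  S[X_3,X_3] = ((0.75)·(0.75) + (-0.25)·(-0.25) + (2.75)·(2.75) + (-3.25)·(-3.25)) / 3 = 18.75/3 = 6.25

S is symmetric (S[j,i] = S[i,j]). Assembling:

S = [[3.3333, -2.3333, 0.6667],
 [-2.3333, 8.9167, 3.4167],
 [0.6667, 3.4167, 6.25]]


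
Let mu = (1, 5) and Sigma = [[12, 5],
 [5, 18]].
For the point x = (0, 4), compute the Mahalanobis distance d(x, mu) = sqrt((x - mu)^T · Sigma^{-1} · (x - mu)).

Step 1 — centre the observation: (x - mu) = (-1, -1).

Step 2 — invert Sigma. det(Sigma) = 12·18 - (5)² = 191.
  Sigma^{-1} = (1/det) · [[d, -b], [-b, a]] = [[0.0942, -0.0262],
 [-0.0262, 0.0628]].

Step 3 — form the quadratic (x - mu)^T · Sigma^{-1} · (x - mu):
  Sigma^{-1} · (x - mu) = (-0.0681, -0.0366).
  (x - mu)^T · [Sigma^{-1} · (x - mu)] = (-1)·(-0.0681) + (-1)·(-0.0366) = 0.1047.

Step 4 — take square root: d = √(0.1047) ≈ 0.3236.

d(x, mu) = √(0.1047) ≈ 0.3236


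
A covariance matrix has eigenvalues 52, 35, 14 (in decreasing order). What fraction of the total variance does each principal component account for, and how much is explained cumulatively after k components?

Step 1 — total variance = trace(Sigma) = Σ λ_i = 52 + 35 + 14 = 101.

Step 2 — fraction explained by component i = λ_i / Σ λ:
  PC1: 52/101 = 0.5149
  PC2: 35/101 = 0.3465
  PC3: 14/101 = 0.1386

Step 3 — cumulative fraction after k components = (λ_1 + ... + λ_k) / Σ λ:
  k = 1: 52/101 = 0.5149
  k = 2: (52 + 35)/101 = 87/101 = 0.8614
  k = 3: (52 + 35 + 14)/101 = 101/101 = 1

Summary (fraction, with percent):

explained: PC1 0.5149 (51.49%), PC2 0.3465 (34.65%), PC3 0.1386 (13.86%);  cumulative: 0.5149, 0.8614, 1


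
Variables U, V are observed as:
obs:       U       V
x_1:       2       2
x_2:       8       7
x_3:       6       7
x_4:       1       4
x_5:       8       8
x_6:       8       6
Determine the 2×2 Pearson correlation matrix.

Step 1 — column means:
  mean(U) = (2 + 8 + 6 + 1 + 8 + 8) / 6 = 33/6 = 5.5
  mean(V) = (2 + 7 + 7 + 4 + 8 + 6) / 6 = 34/6 = 5.6667

Step 2 — sample variances and covariances s[i,j] = (1/(n-1)) · Σ_k (x_{k,i} - mean_i) · (x_{k,j} - mean_j), with n-1 = 5:
  s[U,U] = ((-3.5)·(-3.5) + (2.5)·(2.5) + (0.5)·(0.5) + (-4.5)·(-4.5) + (2.5)·(2.5) + (2.5)·(2.5)) / 5 = 51.5/5 = 10.3
  s[U,V] = ((-3.5)·(-3.6667) + (2.5)·(1.3333) + (0.5)·(1.3333) + (-4.5)·(-1.6667) + (2.5)·(2.3333) + (2.5)·(0.3333)) / 5 = 31/5 = 6.2
  s[V,V] = ((-3.6667)·(-3.6667) + (1.3333)·(1.3333) + (1.3333)·(1.3333) + (-1.6667)·(-1.6667) + (2.3333)·(2.3333) + (0.3333)·(0.3333)) / 5 = 25.3333/5 = 5.0667
  Sample standard deviations s_i = √(s[i,i]):
  s(U) = √(10.3) = 3.2094
  s(V) = √(5.0667) = 2.2509

Step 3 — r_{ij} = s_{ij} / (s_i · s_j):
  r[U,U] = 1 (diagonal).
  r[U,V] = 6.2 / (3.2094 · 2.2509) = 6.2 / 7.224 = 0.8582
  r[V,V] = 1 (diagonal).

R is symmetric with unit diagonal. Assembling:

R = [[1, 0.8582],
 [0.8582, 1]]


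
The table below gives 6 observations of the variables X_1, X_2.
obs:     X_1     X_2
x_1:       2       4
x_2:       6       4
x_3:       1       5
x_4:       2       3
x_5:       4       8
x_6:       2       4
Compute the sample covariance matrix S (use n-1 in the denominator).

Step 1 — column means:
  mean(X_1) = (2 + 6 + 1 + 2 + 4 + 2) / 6 = 17/6 = 2.8333
  mean(X_2) = (4 + 4 + 5 + 3 + 8 + 4) / 6 = 28/6 = 4.6667

Step 2 — sample covariance S[i,j] = (1/(n-1)) · Σ_k (x_{k,i} - mean_i) · (x_{k,j} - mean_j), with n-1 = 5.
  S[X_1,X_1] = ((-0.8333)·(-0.8333) + (3.1667)·(3.1667) + (-1.8333)·(-1.8333) + (-0.8333)·(-0.8333) + (1.1667)·(1.1667) + (-0.8333)·(-0.8333)) / 5 = 16.8333/5 = 3.3667
  S[X_1,X_2] = ((-0.8333)·(-0.6667) + (3.1667)·(-0.6667) + (-1.8333)·(0.3333) + (-0.8333)·(-1.6667) + (1.1667)·(3.3333) + (-0.8333)·(-0.6667)) / 5 = 3.6667/5 = 0.7333
  S[X_2,X_2] = ((-0.6667)·(-0.6667) + (-0.6667)·(-0.6667) + (0.3333)·(0.3333) + (-1.6667)·(-1.6667) + (3.3333)·(3.3333) + (-0.6667)·(-0.6667)) / 5 = 15.3333/5 = 3.0667

S is symmetric (S[j,i] = S[i,j]). Assembling:

S = [[3.3667, 0.7333],
 [0.7333, 3.0667]]


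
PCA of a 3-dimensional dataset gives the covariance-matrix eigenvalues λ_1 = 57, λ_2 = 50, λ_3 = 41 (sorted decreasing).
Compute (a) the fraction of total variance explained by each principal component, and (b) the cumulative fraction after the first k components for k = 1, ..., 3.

Step 1 — total variance = trace(Sigma) = Σ λ_i = 57 + 50 + 41 = 148.

Step 2 — fraction explained by component i = λ_i / Σ λ:
  PC1: 57/148 = 0.3851
  PC2: 50/148 = 0.3378
  PC3: 41/148 = 0.277

Step 3 — cumulative fraction after k components = (λ_1 + ... + λ_k) / Σ λ:
  k = 1: 57/148 = 0.3851
  k = 2: (57 + 50)/148 = 107/148 = 0.723
  k = 3: (57 + 50 + 41)/148 = 148/148 = 1

Summary (fraction, with percent):

explained: PC1 0.3851 (38.51%), PC2 0.3378 (33.78%), PC3 0.277 (27.7%);  cumulative: 0.3851, 0.723, 1


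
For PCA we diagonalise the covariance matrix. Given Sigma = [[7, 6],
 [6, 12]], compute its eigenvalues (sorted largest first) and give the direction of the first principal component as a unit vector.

Step 1 — characteristic polynomial of 2×2 Sigma:
  det(Sigma - λI) = λ² - trace · λ + det = 0.
  trace = 7 + 12 = 19, det = 7·12 - (6)² = 48.
Step 2 — discriminant:
  Δ = trace² - 4·det = 361 - 192 = 169.
Step 3 — eigenvalues:
  λ = (trace ± √Δ)/2 = (19 ± 13)/2,
  λ_1 = 16,  λ_2 = 3.

Step 4 — unit eigenvector for λ_1: solve (Sigma - λ_1 I)v = 0. First row:
  (7 - 16)·v_x + (6)·v_y = 0, i.e. (-9)·v_x + (6)·v_y = 0,
  so v ∝ (b, λ_1 - a) = (6, 9) = u.
  ||u|| = √((6)² + (9)²) = √(117) ≈ 10.8167,
  v_1 = u/||u|| ≈ (0.5547, 0.8321) (||v_1|| = 1).

λ_1 = 16,  λ_2 = 3;  v_1 ≈ (0.5547, 0.8321)


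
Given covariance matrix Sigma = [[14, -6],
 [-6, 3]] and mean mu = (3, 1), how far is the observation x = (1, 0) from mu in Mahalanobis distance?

Step 1 — centre the observation: (x - mu) = (-2, -1).

Step 2 — invert Sigma. det(Sigma) = 14·3 - (-6)² = 6.
  Sigma^{-1} = (1/det) · [[d, -b], [-b, a]] = [[0.5, 1],
 [1, 2.3333]].

Step 3 — form the quadratic (x - mu)^T · Sigma^{-1} · (x - mu):
  Sigma^{-1} · (x - mu) = (-2, -4.3333).
  (x - mu)^T · [Sigma^{-1} · (x - mu)] = (-2)·(-2) + (-1)·(-4.3333) = 8.3333.

Step 4 — take square root: d = √(8.3333) ≈ 2.8868.

d(x, mu) = √(8.3333) ≈ 2.8868


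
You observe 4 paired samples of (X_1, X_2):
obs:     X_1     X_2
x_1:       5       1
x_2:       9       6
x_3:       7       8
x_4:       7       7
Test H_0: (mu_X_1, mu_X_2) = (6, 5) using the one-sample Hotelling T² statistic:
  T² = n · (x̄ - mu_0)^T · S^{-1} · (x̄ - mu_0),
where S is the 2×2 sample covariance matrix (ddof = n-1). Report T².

Step 1 — sample mean vector:
  mean(X_1) = (5 + 9 + 7 + 7) / 4 = 28/4 = 7
  mean(X_2) = (1 + 6 + 8 + 7) / 4 = 22/4 = 5.5
  x̄ = (7, 5.5),  deviation x̄ - mu_0 = (7, 5.5) - (6, 5) = (1, 0.5).

Step 2 — sample covariance matrix, S[i,j] = (1/(n-1)) · Σ_k (x_{k,i} - mean_i) · (x_{k,j} - mean_j), divisor n-1 = 3:
  S[X_1,X_1] = ((-2)·(-2) + (2)·(2) + (0)·(0) + (0)·(0)) / 3 = 8/3 = 2.6667
  S[X_1,X_2] = ((-2)·(-4.5) + (2)·(0.5) + (0)·(2.5) + (0)·(1.5)) / 3 = 10/3 = 3.3333
  S[X_2,X_2] = ((-4.5)·(-4.5) + (0.5)·(0.5) + (2.5)·(2.5) + (1.5)·(1.5)) / 3 = 29/3 = 9.6667
  S = [[2.6667, 3.3333],
 [3.3333, 9.6667]].

Step 3 — invert S. det(S) = 2.6667·9.6667 - (3.3333)² = 14.6667.
  S^{-1} = (1/det) · [[d, -b], [-b, a]] = [[0.6591, -0.2273],
 [-0.2273, 0.1818]].

Step 4 — quadratic form (x̄ - mu_0)^T · S^{-1} · (x̄ - mu_0):
  S^{-1} · (x̄ - mu_0) = (0.5455, -0.1364),
  (x̄ - mu_0)^T · [...] = (1)·(0.5455) + (0.5)·(-0.1364) = 0.4773.

Step 5 — scale by n: T² = 4 · 0.4773 = 1.9091.

T² ≈ 1.9091
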